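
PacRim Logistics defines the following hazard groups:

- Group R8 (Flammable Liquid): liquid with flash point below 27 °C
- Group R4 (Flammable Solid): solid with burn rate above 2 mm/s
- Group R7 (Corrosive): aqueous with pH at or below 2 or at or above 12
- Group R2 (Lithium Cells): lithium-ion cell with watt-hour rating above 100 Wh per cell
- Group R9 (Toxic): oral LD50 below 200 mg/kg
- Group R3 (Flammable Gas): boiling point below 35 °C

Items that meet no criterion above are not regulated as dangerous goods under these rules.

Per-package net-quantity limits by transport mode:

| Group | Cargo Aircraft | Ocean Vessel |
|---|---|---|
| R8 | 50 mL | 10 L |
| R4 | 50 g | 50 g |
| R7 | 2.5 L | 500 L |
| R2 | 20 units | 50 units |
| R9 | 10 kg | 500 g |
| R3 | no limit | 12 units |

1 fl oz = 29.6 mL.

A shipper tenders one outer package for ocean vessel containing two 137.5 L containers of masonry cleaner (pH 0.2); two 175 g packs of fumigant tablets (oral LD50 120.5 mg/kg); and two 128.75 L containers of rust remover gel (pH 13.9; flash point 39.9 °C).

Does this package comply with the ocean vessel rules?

pH 0.2 meets the Group R7 criterion (Corrosive), so the masonry cleaner is Group R7.
Fumigant tablets: oral LD50 120.5 mg/kg < 200 mg/kg → Group R9 (Toxic).
pH 13.9 meets the Group R7 criterion (Corrosive), so the rust remover gel is Group R7.
Group R7 net quantity: (two 137.5 L containers = 275 L) + (two 128.75 L containers = 257.5 L) = 532.5 L.
532.5 L exceeds the ocean vessel limit of 500 L for Group R7.
Group R9 quantity: two 175 g packs = 350 g.
350 g is within the ocean vessel limit of 500 g for Group R9.

No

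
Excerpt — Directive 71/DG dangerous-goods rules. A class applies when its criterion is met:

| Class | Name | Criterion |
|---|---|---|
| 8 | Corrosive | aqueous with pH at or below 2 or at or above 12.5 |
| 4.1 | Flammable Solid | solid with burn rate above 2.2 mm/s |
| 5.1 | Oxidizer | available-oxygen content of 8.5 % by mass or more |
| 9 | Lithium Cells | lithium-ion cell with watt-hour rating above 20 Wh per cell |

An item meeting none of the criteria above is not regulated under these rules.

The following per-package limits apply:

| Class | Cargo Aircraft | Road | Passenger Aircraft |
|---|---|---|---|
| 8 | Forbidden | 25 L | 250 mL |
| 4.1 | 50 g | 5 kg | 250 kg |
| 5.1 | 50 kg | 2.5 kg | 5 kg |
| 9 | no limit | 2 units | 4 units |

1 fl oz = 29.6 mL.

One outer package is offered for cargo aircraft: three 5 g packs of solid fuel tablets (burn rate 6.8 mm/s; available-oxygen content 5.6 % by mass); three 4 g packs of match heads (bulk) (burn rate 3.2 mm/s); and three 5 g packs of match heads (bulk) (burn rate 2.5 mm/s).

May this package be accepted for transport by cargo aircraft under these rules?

Solid fuel tablets: burn rate 6.8 mm/s > 2.2 mm/s → Class 4.1 (Flammable Solid).
Burn rate 3.2 mm/s meets the Class 4.1 criterion (Flammable Solid), so the match heads (bulk) are Class 4.1.
Burn rate 2.5 mm/s meets the Class 4.1 criterion (Flammable Solid), so the match heads (bulk) are Class 4.1.
Total Class 4.1: (three 5 g packs = 15 g) + (three 4 g packs = 12 g) + (three 5 g packs = 15 g) = 42 g.
42 g ≤ 50 g (cargo aircraft limit, Class 4.1) — within limit.

Yes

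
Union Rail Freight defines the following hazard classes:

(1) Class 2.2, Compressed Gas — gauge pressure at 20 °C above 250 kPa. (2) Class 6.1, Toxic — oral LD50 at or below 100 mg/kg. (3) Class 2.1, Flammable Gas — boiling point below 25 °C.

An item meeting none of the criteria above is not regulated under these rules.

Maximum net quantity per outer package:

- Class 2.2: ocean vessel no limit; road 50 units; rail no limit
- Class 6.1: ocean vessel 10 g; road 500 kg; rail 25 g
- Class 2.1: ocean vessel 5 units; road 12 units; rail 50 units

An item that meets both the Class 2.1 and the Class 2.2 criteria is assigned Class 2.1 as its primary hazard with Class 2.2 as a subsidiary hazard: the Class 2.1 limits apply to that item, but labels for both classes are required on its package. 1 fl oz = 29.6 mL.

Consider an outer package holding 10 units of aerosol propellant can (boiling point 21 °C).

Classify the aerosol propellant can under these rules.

Class 2.1

The aerosol propellant can has boiling point 21 °C, which is < 25 °C, so it is Class 2.1 (Flammable Gas).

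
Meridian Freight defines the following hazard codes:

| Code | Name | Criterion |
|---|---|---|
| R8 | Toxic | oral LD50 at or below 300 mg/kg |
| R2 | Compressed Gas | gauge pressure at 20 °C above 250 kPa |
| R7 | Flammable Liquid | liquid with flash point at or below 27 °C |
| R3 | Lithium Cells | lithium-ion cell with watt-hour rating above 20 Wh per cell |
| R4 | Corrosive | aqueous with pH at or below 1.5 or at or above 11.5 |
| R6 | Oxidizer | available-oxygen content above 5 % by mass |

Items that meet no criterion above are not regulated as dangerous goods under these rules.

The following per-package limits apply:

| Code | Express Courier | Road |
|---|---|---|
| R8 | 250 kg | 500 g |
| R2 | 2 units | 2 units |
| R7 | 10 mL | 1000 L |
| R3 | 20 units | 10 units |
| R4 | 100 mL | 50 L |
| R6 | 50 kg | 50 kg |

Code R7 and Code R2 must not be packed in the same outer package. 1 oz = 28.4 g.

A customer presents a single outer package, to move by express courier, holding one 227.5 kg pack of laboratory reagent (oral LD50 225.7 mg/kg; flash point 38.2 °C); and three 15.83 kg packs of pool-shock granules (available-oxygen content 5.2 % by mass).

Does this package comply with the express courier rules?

Yes

Laboratory reagent: oral LD50 225.7 mg/kg ≤ 300 mg/kg → Code R8 (Toxic).
Pool-shock granules: available-oxygen content 5.2 % by mass > 5 % by mass → Code R6 (Oxidizer).
Code R6 quantity: three 15.83 kg packs = 47.49 kg.
47.49 kg ≤ 50 kg (express courier limit, Code R6) — within limit.
Code R8 quantity: 227.5 kg.
227.5 kg is within the express courier limit of 250 kg for Code R8.
The segregation rule (Code R7 with Code R2) does not apply to Code R6 with Code R8.
Every hazard code is within its express courier limit and no segregation rule is violated.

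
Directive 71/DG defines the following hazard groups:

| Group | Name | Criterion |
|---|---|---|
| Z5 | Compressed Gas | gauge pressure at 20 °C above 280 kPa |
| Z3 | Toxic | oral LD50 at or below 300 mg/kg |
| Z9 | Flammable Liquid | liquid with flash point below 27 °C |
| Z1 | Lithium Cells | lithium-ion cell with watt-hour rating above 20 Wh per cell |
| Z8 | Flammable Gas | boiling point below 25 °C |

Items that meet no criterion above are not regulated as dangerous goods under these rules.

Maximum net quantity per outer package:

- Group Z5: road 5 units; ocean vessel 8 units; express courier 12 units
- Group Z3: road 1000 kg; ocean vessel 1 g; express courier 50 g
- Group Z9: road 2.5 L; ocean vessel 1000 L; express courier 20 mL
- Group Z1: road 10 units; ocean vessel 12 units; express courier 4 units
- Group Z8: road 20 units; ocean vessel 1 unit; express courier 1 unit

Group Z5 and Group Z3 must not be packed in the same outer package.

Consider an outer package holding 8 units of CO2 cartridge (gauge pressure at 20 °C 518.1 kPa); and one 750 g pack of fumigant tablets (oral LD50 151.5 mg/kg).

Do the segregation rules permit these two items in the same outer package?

CO2 cartridge: gauge pressure at 20 °C 518.1 kPa > 280 kPa → Group Z5 (Compressed Gas).
The fumigant tablets have oral LD50 151.5 mg/kg, which is ≤ 300 mg/kg, so they are Group Z3 (Toxic).
Group Z5 and Group Z3 may not share an outer package.

No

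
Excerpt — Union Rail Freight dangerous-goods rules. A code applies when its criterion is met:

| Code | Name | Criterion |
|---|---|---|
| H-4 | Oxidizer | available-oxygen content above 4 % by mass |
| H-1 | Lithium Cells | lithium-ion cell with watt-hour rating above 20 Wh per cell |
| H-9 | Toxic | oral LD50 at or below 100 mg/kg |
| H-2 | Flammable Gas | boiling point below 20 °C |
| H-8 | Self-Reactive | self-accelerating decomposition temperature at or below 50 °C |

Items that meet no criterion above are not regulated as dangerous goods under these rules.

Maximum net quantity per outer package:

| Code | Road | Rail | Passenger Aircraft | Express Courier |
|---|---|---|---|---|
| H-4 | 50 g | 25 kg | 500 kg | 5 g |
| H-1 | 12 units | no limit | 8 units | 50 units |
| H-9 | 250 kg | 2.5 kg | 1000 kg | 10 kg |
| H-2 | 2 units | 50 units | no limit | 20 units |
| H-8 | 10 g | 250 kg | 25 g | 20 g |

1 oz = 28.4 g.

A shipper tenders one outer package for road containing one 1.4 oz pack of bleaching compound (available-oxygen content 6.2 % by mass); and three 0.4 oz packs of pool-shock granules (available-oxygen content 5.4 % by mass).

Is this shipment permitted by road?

No

The bleaching compound has available-oxygen content 6.2 % by mass, which is > 4 % by mass, so it is Code H-4 (Oxidizer).
With available-oxygen content 5.4 % by mass (> 4 % by mass), the pool-shock granules fall in Code H-4.
Total Code H-4: (one 1.4 oz pack = 39.76 g) + (three 0.4 oz packs = 34.08 g) = 73.84 g.
That exceeds the Code H-4 road limit of 50 g.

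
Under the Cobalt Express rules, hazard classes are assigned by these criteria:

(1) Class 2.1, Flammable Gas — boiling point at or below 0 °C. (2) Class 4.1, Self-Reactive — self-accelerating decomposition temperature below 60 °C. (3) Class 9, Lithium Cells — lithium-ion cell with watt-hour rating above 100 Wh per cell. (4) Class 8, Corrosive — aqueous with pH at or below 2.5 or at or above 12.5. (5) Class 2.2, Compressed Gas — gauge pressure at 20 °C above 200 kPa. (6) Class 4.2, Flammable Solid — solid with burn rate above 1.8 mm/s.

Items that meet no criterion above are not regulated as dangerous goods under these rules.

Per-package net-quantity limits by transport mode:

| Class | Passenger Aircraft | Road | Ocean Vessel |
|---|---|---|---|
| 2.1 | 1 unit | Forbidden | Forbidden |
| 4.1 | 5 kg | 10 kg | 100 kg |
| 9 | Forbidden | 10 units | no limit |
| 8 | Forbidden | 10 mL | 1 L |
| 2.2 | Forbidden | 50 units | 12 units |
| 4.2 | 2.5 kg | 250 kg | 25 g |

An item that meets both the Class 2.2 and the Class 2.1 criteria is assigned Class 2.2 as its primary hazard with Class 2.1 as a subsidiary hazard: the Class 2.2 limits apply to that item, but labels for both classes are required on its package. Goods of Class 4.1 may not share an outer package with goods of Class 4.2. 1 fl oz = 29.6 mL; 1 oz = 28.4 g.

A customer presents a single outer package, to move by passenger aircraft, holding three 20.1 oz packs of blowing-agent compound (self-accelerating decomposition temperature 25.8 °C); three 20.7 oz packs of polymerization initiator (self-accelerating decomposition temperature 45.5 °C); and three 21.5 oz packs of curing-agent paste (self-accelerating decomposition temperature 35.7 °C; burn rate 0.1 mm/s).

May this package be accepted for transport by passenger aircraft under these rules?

No

The blowing-agent compound has self-accelerating decomposition temperature 25.8 °C, which is < 60 °C, so it is Class 4.1 (Self-Reactive).
The polymerization initiator has self-accelerating decomposition temperature 45.5 °C, which is < 60 °C, so it is Class 4.1 (Self-Reactive).
Curing-agent paste: self-accelerating decomposition temperature 35.7 °C < 60 °C → Class 4.1 (Self-Reactive).
Class 4.1 net quantity: (three 20.1 oz packs = 1712.52 g) + (three 20.7 oz packs = 1763.64 g) + (three 21.5 oz packs = 1831.8 g) = 5307.96 g.
5307.96 g exceeds the passenger aircraft limit of 5 kg for Class 4.1.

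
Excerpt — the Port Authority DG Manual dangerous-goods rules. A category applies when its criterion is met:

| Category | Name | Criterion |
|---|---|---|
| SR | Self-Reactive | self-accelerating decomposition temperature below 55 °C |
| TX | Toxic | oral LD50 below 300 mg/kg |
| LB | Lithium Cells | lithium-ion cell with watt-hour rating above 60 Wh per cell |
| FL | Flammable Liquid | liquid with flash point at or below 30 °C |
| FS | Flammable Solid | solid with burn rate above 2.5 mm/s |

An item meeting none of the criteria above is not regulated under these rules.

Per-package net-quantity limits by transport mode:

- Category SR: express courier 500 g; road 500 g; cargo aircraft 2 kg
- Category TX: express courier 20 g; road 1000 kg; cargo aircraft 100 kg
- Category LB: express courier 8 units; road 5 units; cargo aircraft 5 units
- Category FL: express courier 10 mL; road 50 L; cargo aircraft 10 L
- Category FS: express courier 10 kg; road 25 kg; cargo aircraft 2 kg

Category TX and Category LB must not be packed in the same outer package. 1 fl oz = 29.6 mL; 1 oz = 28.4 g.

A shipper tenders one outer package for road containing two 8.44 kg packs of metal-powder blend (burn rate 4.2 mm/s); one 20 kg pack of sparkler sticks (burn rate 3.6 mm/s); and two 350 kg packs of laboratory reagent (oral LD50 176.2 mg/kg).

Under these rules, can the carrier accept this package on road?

The metal-powder blend has burn rate 4.2 mm/s, which is > 2.5 mm/s, so it is Category FS (Flammable Solid).
Burn rate 3.6 mm/s meets the Category FS criterion (Flammable Solid), so the sparkler sticks are Category FS.
The laboratory reagent has oral LD50 176.2 mg/kg, which is < 300 mg/kg, so it is Category TX (Toxic).
Total Category FS: (two 8.44 kg packs = 16.88 kg) + 20 kg = 36.88 kg.
36.88 kg exceeds the road limit of 25 kg for Category FS.
Category TX quantity: two 350 kg packs = 700 kg.
700 kg is within the road limit of 1000 kg for Category TX.
The segregation rule (Category TX with Category LB) does not apply to Category FS with Category TX.

No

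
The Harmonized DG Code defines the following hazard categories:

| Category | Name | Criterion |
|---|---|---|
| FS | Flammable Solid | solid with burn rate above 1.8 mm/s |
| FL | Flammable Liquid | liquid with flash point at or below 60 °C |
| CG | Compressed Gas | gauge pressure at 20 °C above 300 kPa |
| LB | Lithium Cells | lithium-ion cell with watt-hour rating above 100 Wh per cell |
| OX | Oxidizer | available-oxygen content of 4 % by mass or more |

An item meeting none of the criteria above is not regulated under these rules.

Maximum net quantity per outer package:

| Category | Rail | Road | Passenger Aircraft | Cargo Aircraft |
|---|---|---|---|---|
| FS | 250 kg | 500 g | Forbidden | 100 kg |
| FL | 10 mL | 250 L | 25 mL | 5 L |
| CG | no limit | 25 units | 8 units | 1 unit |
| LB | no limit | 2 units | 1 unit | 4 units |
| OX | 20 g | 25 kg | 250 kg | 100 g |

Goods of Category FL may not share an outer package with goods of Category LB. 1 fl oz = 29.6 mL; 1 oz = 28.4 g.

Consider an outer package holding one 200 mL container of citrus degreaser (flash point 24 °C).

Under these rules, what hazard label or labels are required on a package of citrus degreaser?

Category FL

With flash point 24 °C (≤ 60 °C), the citrus degreaser falls in Category FL.
Only the Category FL label is required.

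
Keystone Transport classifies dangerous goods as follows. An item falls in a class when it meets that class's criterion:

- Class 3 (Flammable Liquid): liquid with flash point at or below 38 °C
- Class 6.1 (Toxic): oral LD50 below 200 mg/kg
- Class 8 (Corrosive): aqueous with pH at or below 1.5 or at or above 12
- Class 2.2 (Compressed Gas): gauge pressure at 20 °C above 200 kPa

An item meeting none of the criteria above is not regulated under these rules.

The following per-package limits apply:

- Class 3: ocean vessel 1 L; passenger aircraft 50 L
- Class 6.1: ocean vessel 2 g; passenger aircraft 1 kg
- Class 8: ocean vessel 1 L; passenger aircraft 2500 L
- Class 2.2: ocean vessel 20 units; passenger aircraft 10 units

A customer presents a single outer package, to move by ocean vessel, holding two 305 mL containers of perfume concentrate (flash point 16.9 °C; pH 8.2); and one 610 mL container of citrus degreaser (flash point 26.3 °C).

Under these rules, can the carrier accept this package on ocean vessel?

No

With flash point 16.9 °C (≤ 38 °C), the perfume concentrate falls in Class 3.
With flash point 26.3 °C (≤ 38 °C), the citrus degreaser falls in Class 3.
Total Class 3: (two 305 mL containers = 610 mL) + 610 mL = 1.22 L.
That exceeds the Class 3 ocean vessel limit of 1 L.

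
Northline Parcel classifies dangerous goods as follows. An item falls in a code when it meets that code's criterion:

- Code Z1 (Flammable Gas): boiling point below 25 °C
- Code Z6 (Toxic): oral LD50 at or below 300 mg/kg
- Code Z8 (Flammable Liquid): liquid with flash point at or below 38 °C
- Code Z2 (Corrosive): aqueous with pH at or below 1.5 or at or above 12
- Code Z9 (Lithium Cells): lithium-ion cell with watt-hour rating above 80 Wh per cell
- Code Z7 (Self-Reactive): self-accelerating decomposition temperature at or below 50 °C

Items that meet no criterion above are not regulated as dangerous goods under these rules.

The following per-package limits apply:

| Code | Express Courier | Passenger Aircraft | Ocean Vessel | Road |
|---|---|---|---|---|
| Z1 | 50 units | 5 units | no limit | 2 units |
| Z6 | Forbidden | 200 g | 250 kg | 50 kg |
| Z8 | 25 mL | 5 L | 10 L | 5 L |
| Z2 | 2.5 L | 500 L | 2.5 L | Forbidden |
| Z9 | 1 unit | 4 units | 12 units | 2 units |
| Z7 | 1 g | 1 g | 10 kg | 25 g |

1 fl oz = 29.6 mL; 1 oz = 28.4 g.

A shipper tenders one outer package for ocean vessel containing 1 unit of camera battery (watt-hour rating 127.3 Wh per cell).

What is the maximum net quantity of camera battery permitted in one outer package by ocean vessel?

12 units

Camera battery: watt-hour rating 127.3 Wh per cell > 80 Wh per cell → Code Z9 (Lithium Cells).
The ocean vessel limit for Code Z9 is 12 units.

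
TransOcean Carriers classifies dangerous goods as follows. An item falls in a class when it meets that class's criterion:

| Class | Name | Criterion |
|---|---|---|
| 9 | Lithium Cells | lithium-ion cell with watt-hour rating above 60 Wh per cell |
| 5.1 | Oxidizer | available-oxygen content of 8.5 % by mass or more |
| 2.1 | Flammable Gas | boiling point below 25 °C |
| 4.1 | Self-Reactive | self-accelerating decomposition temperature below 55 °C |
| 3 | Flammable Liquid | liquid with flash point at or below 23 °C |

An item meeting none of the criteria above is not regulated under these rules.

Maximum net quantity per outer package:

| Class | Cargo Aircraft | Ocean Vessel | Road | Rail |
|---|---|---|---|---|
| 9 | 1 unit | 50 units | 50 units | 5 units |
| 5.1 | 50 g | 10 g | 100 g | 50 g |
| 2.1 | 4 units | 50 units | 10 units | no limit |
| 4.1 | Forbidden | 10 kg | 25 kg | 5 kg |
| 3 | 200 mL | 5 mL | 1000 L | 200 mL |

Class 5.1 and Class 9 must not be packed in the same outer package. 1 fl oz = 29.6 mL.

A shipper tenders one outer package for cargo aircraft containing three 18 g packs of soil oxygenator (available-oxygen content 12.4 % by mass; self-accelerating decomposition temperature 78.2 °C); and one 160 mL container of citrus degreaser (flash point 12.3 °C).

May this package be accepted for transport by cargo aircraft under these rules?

With available-oxygen content 12.4 % by mass (≥ 8.5 % by mass), the soil oxygenator falls in Class 5.1.
Citrus degreaser: flash point 12.3 °C ≤ 23 °C → Class 3 (Flammable Liquid).
Class 5.1 quantity: three 18 g packs = 54 g.
That exceeds the Class 5.1 cargo aircraft limit of 50 g.
Class 3 quantity: 160 mL.
160 mL is within the cargo aircraft limit of 200 mL for Class 3.
The segregation rule (Class 5.1 with Class 9) does not apply to Class 5.1 with Class 3.

No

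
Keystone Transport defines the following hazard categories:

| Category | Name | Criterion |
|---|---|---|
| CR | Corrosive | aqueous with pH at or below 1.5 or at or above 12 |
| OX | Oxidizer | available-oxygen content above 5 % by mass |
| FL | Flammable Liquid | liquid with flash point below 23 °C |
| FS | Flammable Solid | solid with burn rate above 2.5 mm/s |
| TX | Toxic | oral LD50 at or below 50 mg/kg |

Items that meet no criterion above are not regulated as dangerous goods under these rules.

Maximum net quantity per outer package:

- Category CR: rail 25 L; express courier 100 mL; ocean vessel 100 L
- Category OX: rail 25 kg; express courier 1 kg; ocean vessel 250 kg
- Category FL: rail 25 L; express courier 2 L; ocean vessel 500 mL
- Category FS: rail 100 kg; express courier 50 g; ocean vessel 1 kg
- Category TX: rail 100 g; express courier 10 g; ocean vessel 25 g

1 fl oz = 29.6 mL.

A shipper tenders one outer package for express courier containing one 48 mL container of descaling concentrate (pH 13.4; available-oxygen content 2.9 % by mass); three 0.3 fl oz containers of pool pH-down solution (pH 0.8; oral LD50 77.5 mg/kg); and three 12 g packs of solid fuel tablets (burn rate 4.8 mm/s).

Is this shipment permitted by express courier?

Yes

The descaling concentrate has pH 13.4, which is ≥ 12, so it is Category CR (Corrosive).
The pool pH-down solution has pH 0.8, which is ≤ 1.5, so it is Category CR (Corrosive).
With burn rate 4.8 mm/s (> 2.5 mm/s), the solid fuel tablets fall in Category FS.
Category CR net quantity: 48 mL + (three 0.3 fl oz containers = 26.64 mL) = 74.64 mL.
That is within the Category CR express courier limit of 100 mL.
Category FS quantity: three 12 g packs = 36 g.
That is within the Category FS express courier limit of 50 g.
Every hazard category is within its express courier limit and no segregation rule is violated.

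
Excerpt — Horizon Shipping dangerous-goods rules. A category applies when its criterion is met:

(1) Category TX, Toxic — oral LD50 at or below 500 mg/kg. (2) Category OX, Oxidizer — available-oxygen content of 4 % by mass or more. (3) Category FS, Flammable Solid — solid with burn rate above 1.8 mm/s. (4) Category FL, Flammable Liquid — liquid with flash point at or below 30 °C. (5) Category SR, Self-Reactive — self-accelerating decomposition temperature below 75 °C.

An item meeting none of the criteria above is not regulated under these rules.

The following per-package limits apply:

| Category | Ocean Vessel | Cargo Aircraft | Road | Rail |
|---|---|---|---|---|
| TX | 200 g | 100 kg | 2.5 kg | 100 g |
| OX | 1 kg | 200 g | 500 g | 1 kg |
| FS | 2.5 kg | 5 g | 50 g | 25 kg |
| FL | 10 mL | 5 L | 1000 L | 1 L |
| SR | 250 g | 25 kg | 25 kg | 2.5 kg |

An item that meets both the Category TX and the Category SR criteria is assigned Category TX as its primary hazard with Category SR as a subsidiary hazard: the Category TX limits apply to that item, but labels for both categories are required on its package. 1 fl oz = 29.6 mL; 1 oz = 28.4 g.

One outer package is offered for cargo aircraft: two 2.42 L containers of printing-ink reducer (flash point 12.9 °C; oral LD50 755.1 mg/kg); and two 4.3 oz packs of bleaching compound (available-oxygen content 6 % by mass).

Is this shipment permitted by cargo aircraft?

The printing-ink reducer has flash point 12.9 °C, which is ≤ 30 °C, so it is Category FL (Flammable Liquid).
With available-oxygen content 6 % by mass (≥ 4 % by mass), the bleaching compound falls in Category OX.
Category OX quantity: two 4.3 oz packs = 244.24 g.
That exceeds the Category OX cargo aircraft limit of 200 g.
Category FL quantity: two 2.42 L containers = 4.84 L.
4.84 L ≤ 5 L (cargo aircraft limit, Category FL) — within limit.

No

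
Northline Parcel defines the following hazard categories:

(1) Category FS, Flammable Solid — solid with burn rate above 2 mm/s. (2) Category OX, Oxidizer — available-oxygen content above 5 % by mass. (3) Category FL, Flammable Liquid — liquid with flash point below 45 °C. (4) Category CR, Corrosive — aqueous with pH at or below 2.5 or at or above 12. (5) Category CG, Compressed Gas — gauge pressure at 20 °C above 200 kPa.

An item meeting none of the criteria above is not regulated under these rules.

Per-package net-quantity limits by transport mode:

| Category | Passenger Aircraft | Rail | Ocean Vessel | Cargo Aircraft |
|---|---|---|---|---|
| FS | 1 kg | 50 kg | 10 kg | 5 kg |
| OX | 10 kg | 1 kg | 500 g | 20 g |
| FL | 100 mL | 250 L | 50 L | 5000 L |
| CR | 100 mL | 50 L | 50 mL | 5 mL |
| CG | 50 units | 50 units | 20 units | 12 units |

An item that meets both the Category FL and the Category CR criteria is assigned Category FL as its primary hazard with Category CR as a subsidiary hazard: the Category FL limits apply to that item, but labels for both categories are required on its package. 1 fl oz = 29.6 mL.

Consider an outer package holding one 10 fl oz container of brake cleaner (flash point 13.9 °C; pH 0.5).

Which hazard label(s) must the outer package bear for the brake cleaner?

Brake cleaner: flash point 13.9 °C < 45 °C → Category FL (Flammable Liquid).
Brake cleaner: pH 0.5 ≤ 2.5 → Category CR (Corrosive).
By the precedence rule Category FL is primary and Category CR is subsidiary, and that rule requires both labels on the package.

Category CR and FL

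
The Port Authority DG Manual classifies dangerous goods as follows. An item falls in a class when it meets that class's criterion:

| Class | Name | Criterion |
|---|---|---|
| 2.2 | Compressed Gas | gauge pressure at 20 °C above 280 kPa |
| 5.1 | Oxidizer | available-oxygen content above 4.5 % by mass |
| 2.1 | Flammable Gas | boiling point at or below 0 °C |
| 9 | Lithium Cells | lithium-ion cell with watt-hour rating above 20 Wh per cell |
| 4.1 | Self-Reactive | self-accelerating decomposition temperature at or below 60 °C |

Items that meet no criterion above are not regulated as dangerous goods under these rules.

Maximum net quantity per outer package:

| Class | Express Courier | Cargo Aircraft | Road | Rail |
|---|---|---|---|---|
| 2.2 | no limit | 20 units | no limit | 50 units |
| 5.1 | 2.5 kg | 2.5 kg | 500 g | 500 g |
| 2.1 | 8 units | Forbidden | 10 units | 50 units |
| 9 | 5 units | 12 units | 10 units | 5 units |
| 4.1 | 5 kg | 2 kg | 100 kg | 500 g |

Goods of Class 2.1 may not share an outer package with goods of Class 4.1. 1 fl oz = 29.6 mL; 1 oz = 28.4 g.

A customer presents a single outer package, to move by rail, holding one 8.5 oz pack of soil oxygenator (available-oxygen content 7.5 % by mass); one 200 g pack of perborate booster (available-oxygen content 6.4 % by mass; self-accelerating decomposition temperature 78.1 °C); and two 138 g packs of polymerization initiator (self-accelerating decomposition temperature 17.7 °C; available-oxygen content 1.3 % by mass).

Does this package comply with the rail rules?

Yes

Available-oxygen content 7.5 % by mass meets the Class 5.1 criterion (Oxidizer), so the soil oxygenator is Class 5.1.
The perborate booster has available-oxygen content 6.4 % by mass, which is > 4.5 % by mass, so it is Class 5.1 (Oxidizer).
Self-accelerating decomposition temperature 17.7 °C meets the Class 4.1 criterion (Self-Reactive), so the polymerization initiator is Class 4.1.
Total Class 5.1: (one 8.5 oz pack = 241.4 g) + 200 g = 441.4 g.
That is within the Class 5.1 rail limit of 500 g.
Class 4.1 quantity: two 138 g packs = 276 g.
276 g is within the rail limit of 500 g for Class 4.1.
The segregation rule (Class 2.1 with Class 4.1) does not apply to Class 5.1 with Class 4.1.
Every hazard class is within its rail limit and no segregation rule is violated.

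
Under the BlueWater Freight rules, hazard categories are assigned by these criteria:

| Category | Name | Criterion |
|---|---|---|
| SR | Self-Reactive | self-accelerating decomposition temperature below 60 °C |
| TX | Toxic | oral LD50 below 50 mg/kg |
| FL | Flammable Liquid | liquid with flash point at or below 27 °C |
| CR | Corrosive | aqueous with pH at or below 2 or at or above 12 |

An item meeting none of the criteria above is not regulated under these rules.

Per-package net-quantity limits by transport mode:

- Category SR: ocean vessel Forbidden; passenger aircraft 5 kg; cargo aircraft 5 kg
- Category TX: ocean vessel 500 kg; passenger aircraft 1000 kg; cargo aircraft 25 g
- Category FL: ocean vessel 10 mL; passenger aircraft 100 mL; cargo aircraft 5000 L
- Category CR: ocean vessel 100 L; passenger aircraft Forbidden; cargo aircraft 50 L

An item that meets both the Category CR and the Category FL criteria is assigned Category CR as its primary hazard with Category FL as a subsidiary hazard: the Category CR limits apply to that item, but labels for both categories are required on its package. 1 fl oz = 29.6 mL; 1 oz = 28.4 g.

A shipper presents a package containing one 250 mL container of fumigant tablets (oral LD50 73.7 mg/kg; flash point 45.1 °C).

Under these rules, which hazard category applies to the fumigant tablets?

Not regulated

oral LD50 73.7 mg/kg is not below 50 mg/kg, so Category TX does not apply.
flash point 45.1 °C is not below 27 °C, so Category FL does not apply.
No criterion is met, so the item is not regulated.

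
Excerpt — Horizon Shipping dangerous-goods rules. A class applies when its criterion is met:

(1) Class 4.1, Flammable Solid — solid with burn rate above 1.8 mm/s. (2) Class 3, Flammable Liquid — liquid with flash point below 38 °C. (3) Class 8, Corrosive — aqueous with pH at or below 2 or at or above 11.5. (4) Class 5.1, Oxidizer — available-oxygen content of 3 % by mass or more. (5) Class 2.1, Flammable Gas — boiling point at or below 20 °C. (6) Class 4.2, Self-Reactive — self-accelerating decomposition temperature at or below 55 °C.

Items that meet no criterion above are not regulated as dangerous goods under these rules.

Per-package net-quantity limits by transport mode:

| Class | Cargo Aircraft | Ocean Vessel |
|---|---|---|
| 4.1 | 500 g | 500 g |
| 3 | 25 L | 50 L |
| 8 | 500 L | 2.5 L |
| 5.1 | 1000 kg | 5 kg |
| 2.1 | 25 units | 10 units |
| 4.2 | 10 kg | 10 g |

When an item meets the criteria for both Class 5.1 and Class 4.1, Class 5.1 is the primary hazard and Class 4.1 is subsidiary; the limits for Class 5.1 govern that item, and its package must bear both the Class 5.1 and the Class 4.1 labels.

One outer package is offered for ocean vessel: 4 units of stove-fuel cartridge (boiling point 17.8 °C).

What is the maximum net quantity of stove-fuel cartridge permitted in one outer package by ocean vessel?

Stove-fuel cartridge: boiling point 17.8 °C ≤ 20 °C → Class 2.1 (Flammable Gas).
The ocean vessel limit for Class 2.1 is 10 units.

10 units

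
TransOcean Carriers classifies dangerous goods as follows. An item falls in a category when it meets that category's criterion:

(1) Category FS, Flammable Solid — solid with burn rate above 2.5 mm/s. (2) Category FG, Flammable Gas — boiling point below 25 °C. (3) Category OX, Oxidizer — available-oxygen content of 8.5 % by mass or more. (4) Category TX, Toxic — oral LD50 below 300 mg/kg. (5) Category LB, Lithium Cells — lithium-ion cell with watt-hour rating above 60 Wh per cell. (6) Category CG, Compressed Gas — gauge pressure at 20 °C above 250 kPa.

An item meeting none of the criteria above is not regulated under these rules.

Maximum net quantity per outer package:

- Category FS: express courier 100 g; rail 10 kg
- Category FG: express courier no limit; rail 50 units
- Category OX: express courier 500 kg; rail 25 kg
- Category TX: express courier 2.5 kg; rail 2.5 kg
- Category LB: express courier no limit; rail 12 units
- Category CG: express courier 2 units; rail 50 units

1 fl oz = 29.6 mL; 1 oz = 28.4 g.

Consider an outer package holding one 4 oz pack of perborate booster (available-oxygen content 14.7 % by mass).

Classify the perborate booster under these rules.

Available-oxygen content 14.7 % by mass meets the Category OX criterion (Oxidizer), so the perborate booster is Category OX.

Category OX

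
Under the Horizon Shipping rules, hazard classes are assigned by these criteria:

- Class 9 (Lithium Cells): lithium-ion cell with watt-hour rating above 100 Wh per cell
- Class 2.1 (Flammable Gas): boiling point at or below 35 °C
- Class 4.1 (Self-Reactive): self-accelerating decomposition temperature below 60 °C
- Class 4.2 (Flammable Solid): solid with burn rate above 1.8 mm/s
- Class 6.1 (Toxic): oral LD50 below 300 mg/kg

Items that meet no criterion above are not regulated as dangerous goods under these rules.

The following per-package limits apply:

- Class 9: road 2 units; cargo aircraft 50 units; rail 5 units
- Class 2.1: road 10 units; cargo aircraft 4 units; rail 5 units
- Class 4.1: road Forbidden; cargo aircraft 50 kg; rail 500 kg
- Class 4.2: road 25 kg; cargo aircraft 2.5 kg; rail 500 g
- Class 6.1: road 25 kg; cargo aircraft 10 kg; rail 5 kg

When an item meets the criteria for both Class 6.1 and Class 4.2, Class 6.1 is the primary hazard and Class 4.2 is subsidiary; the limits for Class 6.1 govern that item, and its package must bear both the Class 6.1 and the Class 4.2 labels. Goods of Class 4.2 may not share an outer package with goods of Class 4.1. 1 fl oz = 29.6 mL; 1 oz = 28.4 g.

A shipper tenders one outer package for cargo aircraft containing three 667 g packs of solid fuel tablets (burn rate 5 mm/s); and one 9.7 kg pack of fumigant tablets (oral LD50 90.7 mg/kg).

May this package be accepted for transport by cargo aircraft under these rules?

Yes

The solid fuel tablets have burn rate 5 mm/s, which is > 1.8 mm/s, so they are Class 4.2 (Flammable Solid).
Fumigant tablets: oral LD50 90.7 mg/kg < 300 mg/kg → Class 6.1 (Toxic).
Class 4.2 quantity: three 667 g packs = 2.001 kg.
2.001 kg is within the cargo aircraft limit of 2.5 kg for Class 4.2.
Class 6.1 quantity: 9.7 kg.
9.7 kg is within the cargo aircraft limit of 10 kg for Class 6.1.
The segregation rule (Class 4.2 with Class 4.1) does not apply to Class 4.2 with Class 6.1.
Every hazard class is within its cargo aircraft limit and no segregation rule is violated.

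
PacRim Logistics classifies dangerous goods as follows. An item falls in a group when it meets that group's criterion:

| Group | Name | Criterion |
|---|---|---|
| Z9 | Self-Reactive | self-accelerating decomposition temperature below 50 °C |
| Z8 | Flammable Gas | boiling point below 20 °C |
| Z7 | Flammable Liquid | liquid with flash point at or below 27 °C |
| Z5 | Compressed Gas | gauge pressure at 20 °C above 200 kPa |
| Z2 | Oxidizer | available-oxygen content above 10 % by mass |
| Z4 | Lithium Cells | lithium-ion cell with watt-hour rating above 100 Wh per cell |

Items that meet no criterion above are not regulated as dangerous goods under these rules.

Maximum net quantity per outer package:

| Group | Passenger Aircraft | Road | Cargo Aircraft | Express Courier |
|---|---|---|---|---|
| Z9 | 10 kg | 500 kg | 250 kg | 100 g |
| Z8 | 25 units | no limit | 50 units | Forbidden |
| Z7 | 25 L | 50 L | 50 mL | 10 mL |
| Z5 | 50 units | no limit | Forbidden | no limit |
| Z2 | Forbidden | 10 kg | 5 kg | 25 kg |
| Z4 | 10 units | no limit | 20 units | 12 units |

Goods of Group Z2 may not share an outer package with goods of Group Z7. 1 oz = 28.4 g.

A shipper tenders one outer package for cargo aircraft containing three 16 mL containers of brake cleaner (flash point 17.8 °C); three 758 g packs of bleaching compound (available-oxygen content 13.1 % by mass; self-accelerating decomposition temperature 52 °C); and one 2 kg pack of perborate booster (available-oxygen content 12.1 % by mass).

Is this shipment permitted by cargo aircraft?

No

The brake cleaner has flash point 17.8 °C, which is ≤ 27 °C, so it is Group Z7 (Flammable Liquid).
The bleaching compound has available-oxygen content 13.1 % by mass, which is > 10 % by mass, so it is Group Z2 (Oxidizer).
The perborate booster has available-oxygen content 12.1 % by mass, which is > 10 % by mass, so it is Group Z2 (Oxidizer).
Group Z2 net quantity: (three 758 g packs = 2.274 kg) + 2 kg = 4.274 kg.
4.274 kg is within the cargo aircraft limit of 5 kg for Group Z2.
Group Z7 quantity: three 16 mL containers = 48 mL.
That is within the Group Z7 cargo aircraft limit of 50 mL.
Group Z2 and Group Z7 may not share an outer package.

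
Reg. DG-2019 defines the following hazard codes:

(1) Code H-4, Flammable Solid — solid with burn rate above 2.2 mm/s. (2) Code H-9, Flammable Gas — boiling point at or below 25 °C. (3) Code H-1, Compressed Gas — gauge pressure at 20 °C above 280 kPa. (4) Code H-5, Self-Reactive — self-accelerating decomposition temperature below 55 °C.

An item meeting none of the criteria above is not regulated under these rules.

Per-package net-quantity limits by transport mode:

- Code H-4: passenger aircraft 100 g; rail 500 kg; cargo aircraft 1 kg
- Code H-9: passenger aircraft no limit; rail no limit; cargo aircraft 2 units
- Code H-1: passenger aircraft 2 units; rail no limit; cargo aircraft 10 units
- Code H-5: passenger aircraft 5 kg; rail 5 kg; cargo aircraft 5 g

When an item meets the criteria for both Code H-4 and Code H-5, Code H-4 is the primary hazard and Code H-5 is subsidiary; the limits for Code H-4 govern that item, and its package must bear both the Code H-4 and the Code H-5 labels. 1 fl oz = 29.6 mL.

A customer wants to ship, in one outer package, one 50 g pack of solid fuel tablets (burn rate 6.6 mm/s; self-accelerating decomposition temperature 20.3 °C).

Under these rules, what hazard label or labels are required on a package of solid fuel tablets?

Code H-4 and H-5

Burn rate 6.6 mm/s meets the Code H-4 criterion (Flammable Solid), so the solid fuel tablets are Code H-4.
Solid fuel tablets: self-accelerating decomposition temperature 20.3 °C < 55 °C → Code H-5 (Self-Reactive).
By the precedence rule Code H-4 is primary and Code H-5 is subsidiary, and that rule requires both labels on the package.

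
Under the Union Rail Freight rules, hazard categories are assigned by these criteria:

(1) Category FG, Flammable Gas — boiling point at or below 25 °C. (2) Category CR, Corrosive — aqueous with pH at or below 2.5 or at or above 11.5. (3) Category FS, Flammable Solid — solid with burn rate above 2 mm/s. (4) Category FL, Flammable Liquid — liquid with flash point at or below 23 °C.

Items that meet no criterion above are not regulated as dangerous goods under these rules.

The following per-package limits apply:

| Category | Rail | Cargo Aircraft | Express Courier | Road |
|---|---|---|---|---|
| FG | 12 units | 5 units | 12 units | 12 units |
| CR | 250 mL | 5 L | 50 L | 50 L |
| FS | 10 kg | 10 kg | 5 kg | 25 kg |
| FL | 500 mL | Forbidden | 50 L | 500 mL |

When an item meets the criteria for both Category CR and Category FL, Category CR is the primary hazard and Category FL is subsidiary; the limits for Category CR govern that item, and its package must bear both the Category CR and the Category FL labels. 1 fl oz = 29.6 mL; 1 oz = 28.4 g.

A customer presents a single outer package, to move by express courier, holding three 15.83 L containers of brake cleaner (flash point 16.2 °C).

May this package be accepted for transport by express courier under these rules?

Flash point 16.2 °C meets the Category FL criterion (Flammable Liquid), so the brake cleaner is Category FL.
Category FL quantity: three 15.83 L containers = 47.49 L.
47.49 L ≤ 50 L (express courier limit, Category FL) — within limit.

Yes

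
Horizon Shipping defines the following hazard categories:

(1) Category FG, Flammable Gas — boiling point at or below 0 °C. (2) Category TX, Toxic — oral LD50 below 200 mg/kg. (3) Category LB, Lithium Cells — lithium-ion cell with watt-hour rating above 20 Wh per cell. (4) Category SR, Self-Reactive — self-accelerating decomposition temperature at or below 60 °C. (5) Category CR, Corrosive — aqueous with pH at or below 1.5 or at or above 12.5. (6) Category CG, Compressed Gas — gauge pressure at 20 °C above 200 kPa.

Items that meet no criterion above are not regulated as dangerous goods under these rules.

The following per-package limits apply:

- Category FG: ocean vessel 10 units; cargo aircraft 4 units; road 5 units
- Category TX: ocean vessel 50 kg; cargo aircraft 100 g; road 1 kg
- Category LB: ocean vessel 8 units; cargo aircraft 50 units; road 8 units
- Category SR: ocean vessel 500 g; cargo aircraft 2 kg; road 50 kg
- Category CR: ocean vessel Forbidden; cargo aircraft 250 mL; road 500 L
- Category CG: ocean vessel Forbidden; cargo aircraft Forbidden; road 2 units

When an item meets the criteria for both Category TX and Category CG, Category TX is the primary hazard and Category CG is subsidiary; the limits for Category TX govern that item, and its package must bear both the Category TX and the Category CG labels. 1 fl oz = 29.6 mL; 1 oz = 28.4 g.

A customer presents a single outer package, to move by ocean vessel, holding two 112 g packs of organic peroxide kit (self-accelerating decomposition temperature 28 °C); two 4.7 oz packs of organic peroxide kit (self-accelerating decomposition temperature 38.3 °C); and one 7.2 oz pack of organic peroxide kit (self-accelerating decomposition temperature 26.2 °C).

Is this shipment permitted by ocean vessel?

No

Organic peroxide kit: self-accelerating decomposition temperature 28 °C ≤ 60 °C → Category SR (Self-Reactive).
Self-accelerating decomposition temperature 38.3 °C meets the Category SR criterion (Self-Reactive), so the organic peroxide kit is Category SR.
Organic peroxide kit: self-accelerating decomposition temperature 26.2 °C ≤ 60 °C → Category SR (Self-Reactive).
Total Category SR: (two 112 g packs = 224 g) + (two 4.7 oz packs = 266.96 g) + (one 7.2 oz pack = 204.48 g) = 695.44 g.
That exceeds the Category SR ocean vessel limit of 500 g.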